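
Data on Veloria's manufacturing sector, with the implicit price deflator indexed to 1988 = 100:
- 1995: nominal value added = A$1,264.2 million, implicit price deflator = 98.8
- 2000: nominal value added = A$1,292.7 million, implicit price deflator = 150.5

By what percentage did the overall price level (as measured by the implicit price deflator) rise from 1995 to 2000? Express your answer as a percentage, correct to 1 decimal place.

52.3%

Price-level change = 150.5 / 98.8 − 1 = 0.5233.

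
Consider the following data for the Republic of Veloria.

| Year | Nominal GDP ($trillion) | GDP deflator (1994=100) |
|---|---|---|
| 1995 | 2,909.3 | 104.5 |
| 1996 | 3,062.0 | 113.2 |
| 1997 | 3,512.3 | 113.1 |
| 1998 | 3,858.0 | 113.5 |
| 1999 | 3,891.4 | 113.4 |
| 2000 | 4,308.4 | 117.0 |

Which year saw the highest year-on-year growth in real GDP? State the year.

1996: real = 3062.0/1.132 = 2704.95; growth vs 1995 (2784.02) = -2.84%.
1997: real = 3512.3/1.131 = 3105.48; growth vs 1996 (2704.95) = 14.81%.
1998: real = 3858.0/1.135 = 3399.12; growth vs 1997 (3105.48) = 9.46%.
1999: real = 3891.4/1.134 = 3431.57; growth vs 1998 (3399.12) = 0.95%.
2000: real = 4308.4/1.170 = 3682.39; growth vs 1999 (3431.57) = 7.31%.

1997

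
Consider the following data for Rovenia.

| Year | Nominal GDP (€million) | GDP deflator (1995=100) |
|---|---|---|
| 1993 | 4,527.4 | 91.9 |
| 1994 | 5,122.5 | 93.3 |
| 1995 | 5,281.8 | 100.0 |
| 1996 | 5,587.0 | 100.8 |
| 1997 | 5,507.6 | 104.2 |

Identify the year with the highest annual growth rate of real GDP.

1994

1994: real = 5122.5/0.933 = 5490.35; growth vs 1993 (4926.44) = 11.45%.
1995: real = 5281.8/1.000 = 5281.80; growth vs 1994 (5490.35) = -3.80%.
1996: real = 5587.0/1.008 = 5542.66; growth vs 1995 (5281.80) = 4.94%.
1997: real = 5507.6/1.042 = 5285.60; growth vs 1996 (5542.66) = -4.64%.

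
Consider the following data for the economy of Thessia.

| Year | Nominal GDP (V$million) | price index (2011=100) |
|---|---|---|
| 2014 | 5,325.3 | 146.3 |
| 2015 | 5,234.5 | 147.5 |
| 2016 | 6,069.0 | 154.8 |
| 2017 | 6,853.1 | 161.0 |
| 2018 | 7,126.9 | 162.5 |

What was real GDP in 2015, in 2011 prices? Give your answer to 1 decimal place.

Real GDP 2015 = 5234.5 / 1.475 = 3548.81.

V$3,548.8 million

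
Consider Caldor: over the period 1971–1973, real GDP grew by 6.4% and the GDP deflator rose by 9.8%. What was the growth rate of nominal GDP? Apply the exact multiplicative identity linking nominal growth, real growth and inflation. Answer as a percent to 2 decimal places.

(1 + g_nom) = (1 + g_real)(1 + π) = 1.0640 × 1.0980 = 1.16827.

16.83%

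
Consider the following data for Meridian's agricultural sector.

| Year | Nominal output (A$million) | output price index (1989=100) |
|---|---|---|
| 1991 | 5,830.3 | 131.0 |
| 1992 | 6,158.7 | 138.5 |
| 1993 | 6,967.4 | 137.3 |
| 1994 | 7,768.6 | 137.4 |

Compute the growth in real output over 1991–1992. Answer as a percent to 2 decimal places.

-0.09%

Real output 1991 = 5830.3/1.310 = 4450.61.
Real output 1992 = 6158.7/1.385 = 4446.71.
Change = 4446.71/4450.61 − 1 = -0.0009.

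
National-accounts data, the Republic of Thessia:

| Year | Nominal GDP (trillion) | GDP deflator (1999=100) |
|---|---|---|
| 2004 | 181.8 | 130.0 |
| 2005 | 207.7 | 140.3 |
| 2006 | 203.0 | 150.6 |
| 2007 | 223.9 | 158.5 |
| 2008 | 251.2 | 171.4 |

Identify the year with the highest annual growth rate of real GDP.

2005

2005: real = 207.7/1.403 = 148.04; growth vs 2004 (139.85) = 5.86%.
2006: real = 203.0/1.506 = 134.79; growth vs 2005 (148.04) = -8.95%.
2007: real = 223.9/1.585 = 141.26; growth vs 2006 (134.79) = 4.80%.
2008: real = 251.2/1.714 = 146.56; growth vs 2007 (141.26) = 3.75%.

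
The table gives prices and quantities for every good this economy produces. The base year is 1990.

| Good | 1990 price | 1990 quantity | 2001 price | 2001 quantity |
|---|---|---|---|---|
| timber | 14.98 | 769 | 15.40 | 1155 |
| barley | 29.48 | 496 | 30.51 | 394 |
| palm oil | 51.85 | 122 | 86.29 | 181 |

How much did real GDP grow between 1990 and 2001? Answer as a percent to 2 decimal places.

17.97%

Real GDP 1990 = Nominal GDP 1990 = 14.98·769 + 29.48·496 + 51.85·122 = 32467.40.
Real GDP 2001 (at 1990 prices) = 14.98·1155 + 29.48·394 + 51.85·181 = 38301.87.
Real growth = 38301.87/32467.40 − 1 = 0.1797.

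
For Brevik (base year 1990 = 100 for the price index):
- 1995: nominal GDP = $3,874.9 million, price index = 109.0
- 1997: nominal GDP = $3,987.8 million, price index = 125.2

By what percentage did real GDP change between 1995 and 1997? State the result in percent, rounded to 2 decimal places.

-10.40%

Deflate each year: 1995 → 3874.9/1.090 = 3554.95; 1997 → 3987.8/1.252 = 3185.14.
So real GDP changed by 3185.14/3554.95 − 1 = -0.1040, i.e. -10.40%.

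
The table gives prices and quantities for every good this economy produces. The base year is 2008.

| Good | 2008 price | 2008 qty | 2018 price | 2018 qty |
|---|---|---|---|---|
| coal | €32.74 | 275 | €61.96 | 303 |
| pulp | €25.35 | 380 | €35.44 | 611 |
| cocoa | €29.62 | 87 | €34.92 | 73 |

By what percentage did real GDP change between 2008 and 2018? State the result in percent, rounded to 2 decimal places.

Real GDP 2008 = Nominal GDP 2008 = 32.74·275 + 25.35·380 + 29.62·87 = 21213.44.
Real GDP 2018 (at 2008 prices) = 32.74·303 + 25.35·611 + 29.62·73 = 27571.33.
Real growth = 27571.33/21213.44 − 1 = 0.2997.

29.97%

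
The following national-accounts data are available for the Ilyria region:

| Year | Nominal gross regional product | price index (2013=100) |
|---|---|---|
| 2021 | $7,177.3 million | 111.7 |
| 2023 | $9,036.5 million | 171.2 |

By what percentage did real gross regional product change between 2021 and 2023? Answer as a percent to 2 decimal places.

-17.85%

Real gross regional product 2021 = 7177.3 / 1.117 = 6425.51.
Real gross regional product 2023 = 9036.5 / 1.712 = 5278.33.
Real growth = 5278.33 / 6425.51 − 1 = -0.1785.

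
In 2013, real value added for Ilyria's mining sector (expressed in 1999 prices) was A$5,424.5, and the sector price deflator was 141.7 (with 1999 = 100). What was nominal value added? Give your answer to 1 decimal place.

A$7,686.5

Nominal value added = Real × (sector price deflator/100) = 5424.5 × 1.417 = 7686.52.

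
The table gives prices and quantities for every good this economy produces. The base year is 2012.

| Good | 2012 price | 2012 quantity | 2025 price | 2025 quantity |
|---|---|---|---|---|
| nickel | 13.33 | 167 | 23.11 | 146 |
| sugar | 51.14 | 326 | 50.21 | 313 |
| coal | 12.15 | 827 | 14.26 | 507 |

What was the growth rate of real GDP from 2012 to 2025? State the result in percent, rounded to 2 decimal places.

-16.70%

Real GDP 2012 = Nominal GDP 2012 = 13.33·167 + 51.14·326 + 12.15·827 = 28945.80.
Real GDP 2025 (at 2012 prices) = 13.33·146 + 51.14·313 + 12.15·507 = 24113.05.
Real growth = 24113.05/28945.80 − 1 = -0.1670.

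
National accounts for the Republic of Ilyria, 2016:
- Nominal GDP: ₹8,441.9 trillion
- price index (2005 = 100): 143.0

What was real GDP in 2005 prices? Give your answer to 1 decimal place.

Real GDP = Nominal / (price index/100) = 8441.9 / 1.430 = 5903.43.

₹5,903.4 trillion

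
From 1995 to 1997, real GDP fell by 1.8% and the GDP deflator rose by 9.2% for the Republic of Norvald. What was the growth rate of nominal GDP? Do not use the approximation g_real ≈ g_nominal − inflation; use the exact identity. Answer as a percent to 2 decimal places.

7.23%

(1 + g_nom) = (1 + g_real)(1 + π) = 0.9820 × 1.0920 = 1.07234.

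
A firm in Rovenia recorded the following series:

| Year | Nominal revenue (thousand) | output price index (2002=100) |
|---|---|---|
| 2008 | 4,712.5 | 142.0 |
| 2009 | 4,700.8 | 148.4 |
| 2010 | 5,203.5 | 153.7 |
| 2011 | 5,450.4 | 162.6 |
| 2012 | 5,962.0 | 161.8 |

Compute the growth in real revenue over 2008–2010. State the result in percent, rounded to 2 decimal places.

2.01%

Real revenue 2008 = 4712.5/1.420 = 3318.66.
Real revenue 2010 = 5203.5/1.537 = 3385.49.
Change = 3385.49/3318.66 − 1 = 0.0201.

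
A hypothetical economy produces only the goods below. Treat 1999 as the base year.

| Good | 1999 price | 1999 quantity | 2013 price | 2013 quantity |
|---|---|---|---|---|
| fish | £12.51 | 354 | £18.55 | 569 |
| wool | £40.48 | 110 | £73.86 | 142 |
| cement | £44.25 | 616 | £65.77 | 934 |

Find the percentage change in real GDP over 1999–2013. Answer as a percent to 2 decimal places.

Real GDP 1999 = Nominal GDP 1999 = 12.51·354 + 40.48·110 + 44.25·616 = 36139.34.
Real GDP 2013 (at 1999 prices) = 12.51·569 + 40.48·142 + 44.25·934 = 54195.85.
Real growth = 54195.85/36139.34 − 1 = 0.4996.

49.96%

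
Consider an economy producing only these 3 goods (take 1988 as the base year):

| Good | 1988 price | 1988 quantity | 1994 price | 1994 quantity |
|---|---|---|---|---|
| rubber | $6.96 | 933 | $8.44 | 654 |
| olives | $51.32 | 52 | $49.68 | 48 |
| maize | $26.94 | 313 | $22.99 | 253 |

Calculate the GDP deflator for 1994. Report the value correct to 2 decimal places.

99.20

Nominal GDP 1994 = 8.44·654 + 49.68·48 + 22.99·253 = 13720.87.
Real GDP 1994 (at 1988 prices) = 6.96·654 + 51.32·48 + 26.94·253 = 13831.02.
Deflator = Nominal/Real × 100 = 13720.87/13831.02 × 100 = 99.204.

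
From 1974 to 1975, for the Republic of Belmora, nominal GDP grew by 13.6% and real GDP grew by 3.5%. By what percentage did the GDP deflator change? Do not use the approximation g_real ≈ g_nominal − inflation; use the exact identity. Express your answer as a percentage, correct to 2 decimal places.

9.76%

(1 + g_nom) = (1 + g_real)(1 + π), so π = 1.1360 / 1.0350 − 1 = 0.09758.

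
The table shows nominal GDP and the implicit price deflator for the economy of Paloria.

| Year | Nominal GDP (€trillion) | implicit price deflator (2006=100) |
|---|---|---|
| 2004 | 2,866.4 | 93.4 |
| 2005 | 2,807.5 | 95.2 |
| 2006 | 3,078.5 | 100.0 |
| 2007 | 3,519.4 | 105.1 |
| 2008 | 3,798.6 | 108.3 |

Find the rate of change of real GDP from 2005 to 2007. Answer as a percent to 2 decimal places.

13.55%

Real GDP 2005 = 2807.5/0.952 = 2949.05.
Real GDP 2007 = 3519.4/1.051 = 3348.62.
Change = 3348.62/2949.05 − 1 = 0.1355.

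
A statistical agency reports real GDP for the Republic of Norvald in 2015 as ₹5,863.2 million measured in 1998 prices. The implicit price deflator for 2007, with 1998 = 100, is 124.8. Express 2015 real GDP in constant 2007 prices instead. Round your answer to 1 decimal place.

₹7,317.3 million

Real GDP in 2007 prices = Real GDP in 1998 prices × (P_2007/P_1998) = 5863.2 × 1.248 = 7317.27.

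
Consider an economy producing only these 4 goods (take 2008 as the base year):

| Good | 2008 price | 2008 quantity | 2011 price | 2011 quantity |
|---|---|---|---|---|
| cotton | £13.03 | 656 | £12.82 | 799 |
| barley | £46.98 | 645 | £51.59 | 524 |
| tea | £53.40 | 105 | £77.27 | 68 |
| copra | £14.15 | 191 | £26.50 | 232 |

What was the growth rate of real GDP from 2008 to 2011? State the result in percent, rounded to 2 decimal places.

-11.06%

Real GDP 2008 = Nominal GDP 2008 = 13.03·656 + 46.98·645 + 53.40·105 + 14.15·191 = 47159.43.
Real GDP 2011 (at 2008 prices) = 13.03·799 + 46.98·524 + 53.40·68 + 14.15·232 = 41942.49.
Real growth = 41942.49/47159.43 − 1 = -0.1106.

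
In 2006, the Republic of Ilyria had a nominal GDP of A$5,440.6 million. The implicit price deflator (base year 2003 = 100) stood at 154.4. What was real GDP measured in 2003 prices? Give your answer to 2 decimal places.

A$3,523.70 million

Real GDP = Nominal / (implicit price deflator/100) = 5440.6 / 1.544 = 3523.70.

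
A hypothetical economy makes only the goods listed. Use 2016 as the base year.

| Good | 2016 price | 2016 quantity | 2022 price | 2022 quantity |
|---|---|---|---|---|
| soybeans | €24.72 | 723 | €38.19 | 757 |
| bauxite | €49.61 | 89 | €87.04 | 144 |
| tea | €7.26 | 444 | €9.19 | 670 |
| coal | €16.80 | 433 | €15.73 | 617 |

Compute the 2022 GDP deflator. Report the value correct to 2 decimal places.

139.48

Nominal GDP 2022 = 38.19·757 + 87.04·144 + 9.19·670 + 15.73·617 = 57306.30.
Real GDP 2022 (at 2016 prices) = 24.72·757 + 49.61·144 + 7.26·670 + 16.80·617 = 41086.68.
Deflator = Nominal/Real × 100 = 57306.30/41086.68 × 100 = 139.477.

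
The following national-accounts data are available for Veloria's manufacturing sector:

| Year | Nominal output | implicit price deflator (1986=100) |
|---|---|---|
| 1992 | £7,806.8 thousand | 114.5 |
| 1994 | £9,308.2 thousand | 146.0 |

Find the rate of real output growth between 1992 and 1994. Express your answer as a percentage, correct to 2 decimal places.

Deflate each year: 1992 → 7806.8/1.145 = 6818.17; 1994 → 9308.2/1.460 = 6375.48.
So real output changed by 6375.48/6818.17 − 1 = -0.0649, i.e. -6.49%.

-6.49%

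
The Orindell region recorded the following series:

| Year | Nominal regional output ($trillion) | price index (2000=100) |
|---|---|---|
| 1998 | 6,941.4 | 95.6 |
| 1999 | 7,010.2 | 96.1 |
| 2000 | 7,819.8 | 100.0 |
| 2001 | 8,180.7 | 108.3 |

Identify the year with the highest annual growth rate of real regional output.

1999: real = 7010.2/0.961 = 7294.69; growth vs 1998 (7260.88) = 0.47%.
2000: real = 7819.8/1.000 = 7819.80; growth vs 1999 (7294.69) = 7.20%.
2001: real = 8180.7/1.083 = 7553.74; growth vs 2000 (7819.80) = -3.40%.

2000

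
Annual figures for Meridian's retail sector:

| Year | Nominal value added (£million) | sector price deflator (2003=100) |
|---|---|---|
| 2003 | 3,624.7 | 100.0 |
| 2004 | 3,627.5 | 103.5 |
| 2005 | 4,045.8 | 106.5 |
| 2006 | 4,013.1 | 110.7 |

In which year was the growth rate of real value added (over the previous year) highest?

2004: real = 3627.5/1.035 = 3504.83; growth vs 2003 (3624.70) = -3.31%.
2005: real = 4045.8/1.065 = 3798.87; growth vs 2004 (3504.83) = 8.39%.
2006: real = 4013.1/1.107 = 3625.20; growth vs 2005 (3798.87) = -4.57%.

2005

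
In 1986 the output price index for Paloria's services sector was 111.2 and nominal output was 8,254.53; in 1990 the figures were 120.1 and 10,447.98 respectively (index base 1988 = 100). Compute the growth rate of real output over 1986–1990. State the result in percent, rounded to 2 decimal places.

Real output 1986 = 8254.53 / 1.112 = 7423.14.
Real output 1990 = 10447.98 / 1.201 = 8699.40.
Real growth = 8699.40 / 7423.14 − 1 = 0.1719.

17.19%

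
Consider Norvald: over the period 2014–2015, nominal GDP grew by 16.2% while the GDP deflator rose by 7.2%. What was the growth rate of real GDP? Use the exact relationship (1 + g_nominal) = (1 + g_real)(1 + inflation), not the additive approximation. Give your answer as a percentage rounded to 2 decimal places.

(1 + g_nom) = (1 + g_real)(1 + π), so g_real = 1.1620 / 1.0720 − 1 = 0.08396.

8.40%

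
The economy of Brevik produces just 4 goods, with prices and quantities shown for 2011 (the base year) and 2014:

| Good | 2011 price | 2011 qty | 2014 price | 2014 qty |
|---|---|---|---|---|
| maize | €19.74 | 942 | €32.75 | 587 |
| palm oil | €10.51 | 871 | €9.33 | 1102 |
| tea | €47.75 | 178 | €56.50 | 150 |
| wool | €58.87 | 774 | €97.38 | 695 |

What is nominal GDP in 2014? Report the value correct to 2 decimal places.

€105660.01

Nominal GDP 2014 = Σ (p_2014 × q_2014) = 32.75·587 + 9.33·1102 + 56.50·150 + 97.38·695 = 105660.01.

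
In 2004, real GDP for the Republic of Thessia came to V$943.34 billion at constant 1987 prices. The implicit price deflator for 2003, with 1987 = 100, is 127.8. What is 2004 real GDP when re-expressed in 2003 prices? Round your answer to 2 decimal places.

Real GDP in 2003 prices = Real GDP in 1987 prices × (P_2003/P_1987) = 943.34 × 1.278 = 1205.59.

V$1,205.59 billion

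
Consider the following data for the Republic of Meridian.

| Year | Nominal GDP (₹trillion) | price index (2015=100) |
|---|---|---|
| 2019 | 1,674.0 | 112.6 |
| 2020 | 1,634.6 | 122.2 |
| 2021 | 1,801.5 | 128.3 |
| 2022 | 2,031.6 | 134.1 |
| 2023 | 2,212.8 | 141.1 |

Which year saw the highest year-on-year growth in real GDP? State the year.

2020: real = 1634.6/1.222 = 1337.64; growth vs 2019 (1486.68) = -10.03%.
2021: real = 1801.5/1.283 = 1404.13; growth vs 2020 (1337.64) = 4.97%.
2022: real = 2031.6/1.341 = 1514.99; growth vs 2021 (1404.13) = 7.90%.
2023: real = 2212.8/1.411 = 1568.25; growth vs 2022 (1514.99) = 3.52%.

2022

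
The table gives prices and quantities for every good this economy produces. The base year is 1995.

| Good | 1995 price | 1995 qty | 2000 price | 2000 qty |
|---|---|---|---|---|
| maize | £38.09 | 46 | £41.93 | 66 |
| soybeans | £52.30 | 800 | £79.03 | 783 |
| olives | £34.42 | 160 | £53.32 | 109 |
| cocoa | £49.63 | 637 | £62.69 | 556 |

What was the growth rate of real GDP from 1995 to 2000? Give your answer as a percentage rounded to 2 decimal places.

-7.31%

Real GDP 1995 = Nominal GDP 1995 = 38.09·46 + 52.30·800 + 34.42·160 + 49.63·637 = 80713.65.
Real GDP 2000 (at 1995 prices) = 38.09·66 + 52.30·783 + 34.42·109 + 49.63·556 = 74810.90.
Real growth = 74810.90/80713.65 − 1 = -0.0731.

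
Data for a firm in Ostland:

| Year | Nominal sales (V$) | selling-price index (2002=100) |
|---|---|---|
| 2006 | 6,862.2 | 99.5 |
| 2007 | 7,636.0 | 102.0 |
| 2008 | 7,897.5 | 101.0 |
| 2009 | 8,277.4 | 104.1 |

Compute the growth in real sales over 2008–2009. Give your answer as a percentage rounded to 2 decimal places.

1.69%

Real sales 2008 = 7897.5/1.010 = 7819.31.
Real sales 2009 = 8277.4/1.041 = 7951.39.
Change = 7951.39/7819.31 − 1 = 0.0169.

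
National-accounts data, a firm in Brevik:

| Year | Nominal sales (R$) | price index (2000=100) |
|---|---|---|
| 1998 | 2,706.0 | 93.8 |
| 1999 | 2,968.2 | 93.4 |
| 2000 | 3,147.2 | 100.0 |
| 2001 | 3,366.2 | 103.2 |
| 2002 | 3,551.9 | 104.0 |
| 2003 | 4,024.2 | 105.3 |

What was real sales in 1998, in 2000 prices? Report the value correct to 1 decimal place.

Real sales 1998 = 2706.0 / 0.938 = 2884.86.

R$2,884.9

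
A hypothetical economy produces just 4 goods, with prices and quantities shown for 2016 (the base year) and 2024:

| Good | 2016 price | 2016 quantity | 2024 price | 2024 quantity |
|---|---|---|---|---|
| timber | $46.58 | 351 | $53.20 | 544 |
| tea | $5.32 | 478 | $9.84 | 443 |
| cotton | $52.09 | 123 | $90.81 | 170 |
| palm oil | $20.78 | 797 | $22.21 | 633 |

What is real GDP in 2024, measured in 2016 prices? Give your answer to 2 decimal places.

Real GDP 2024 = Σ (p_2016 × q_2024) = 46.58·544 + 5.32·443 + 52.09·170 + 20.78·633 = 49705.32.

$49705.32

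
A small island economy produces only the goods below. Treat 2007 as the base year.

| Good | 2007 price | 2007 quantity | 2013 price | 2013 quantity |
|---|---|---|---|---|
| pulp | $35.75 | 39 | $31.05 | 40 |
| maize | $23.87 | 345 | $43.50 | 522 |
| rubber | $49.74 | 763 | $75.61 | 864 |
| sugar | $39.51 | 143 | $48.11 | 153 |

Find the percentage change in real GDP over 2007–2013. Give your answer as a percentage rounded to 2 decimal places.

Real GDP 2007 = Nominal GDP 2007 = 35.75·39 + 23.87·345 + 49.74·763 + 39.51·143 = 53230.95.
Real GDP 2013 (at 2007 prices) = 35.75·40 + 23.87·522 + 49.74·864 + 39.51·153 = 62910.53.
Real growth = 62910.53/53230.95 − 1 = 0.1818.

18.18%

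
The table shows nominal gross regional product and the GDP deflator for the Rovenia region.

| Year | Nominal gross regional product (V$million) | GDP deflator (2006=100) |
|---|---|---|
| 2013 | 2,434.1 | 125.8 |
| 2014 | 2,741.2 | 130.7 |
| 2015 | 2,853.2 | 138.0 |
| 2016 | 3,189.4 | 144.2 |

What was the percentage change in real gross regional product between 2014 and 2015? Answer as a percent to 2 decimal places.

Real gross regional product 2014 = 2741.2/1.307 = 2097.32.
Real gross regional product 2015 = 2853.2/1.380 = 2067.54.
Change = 2067.54/2097.32 − 1 = -0.0142.

-1.42%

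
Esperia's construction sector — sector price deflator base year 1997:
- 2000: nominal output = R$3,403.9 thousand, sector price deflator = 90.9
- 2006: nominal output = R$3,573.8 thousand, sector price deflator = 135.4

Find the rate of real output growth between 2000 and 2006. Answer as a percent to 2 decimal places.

-29.51%

Deflate each year: 2000 → 3403.9/0.909 = 3744.66; 2006 → 3573.8/1.354 = 2639.44.
So real output changed by 2639.44/3744.66 − 1 = -0.2951, i.e. -29.51%.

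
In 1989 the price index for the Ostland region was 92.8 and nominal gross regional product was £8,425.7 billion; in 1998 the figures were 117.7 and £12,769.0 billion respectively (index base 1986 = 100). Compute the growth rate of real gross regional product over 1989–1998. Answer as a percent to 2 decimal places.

Real gross regional product 1989 = 8425.7 / 0.928 = 9079.42.
Real gross regional product 1998 = 12769.0 / 1.177 = 10848.77.
Real growth = 10848.77 / 9079.42 − 1 = 0.1949.

19.49%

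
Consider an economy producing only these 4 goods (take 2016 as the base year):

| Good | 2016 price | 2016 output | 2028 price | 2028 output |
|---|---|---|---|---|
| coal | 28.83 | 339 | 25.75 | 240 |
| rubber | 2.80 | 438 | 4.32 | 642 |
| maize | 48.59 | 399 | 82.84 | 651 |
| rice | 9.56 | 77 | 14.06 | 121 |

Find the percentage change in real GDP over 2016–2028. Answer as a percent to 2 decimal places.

Real GDP 2016 = Nominal GDP 2016 = 28.83·339 + 2.80·438 + 48.59·399 + 9.56·77 = 31123.30.
Real GDP 2028 (at 2016 prices) = 28.83·240 + 2.80·642 + 48.59·651 + 9.56·121 = 41505.65.
Real growth = 41505.65/31123.30 − 1 = 0.3336.

33.36%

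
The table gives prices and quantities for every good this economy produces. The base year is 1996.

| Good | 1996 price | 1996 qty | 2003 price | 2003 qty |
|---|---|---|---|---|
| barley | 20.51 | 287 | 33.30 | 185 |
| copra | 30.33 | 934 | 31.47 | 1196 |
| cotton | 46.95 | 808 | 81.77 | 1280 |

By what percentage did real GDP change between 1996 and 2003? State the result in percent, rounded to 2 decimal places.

38.83%

Real GDP 1996 = Nominal GDP 1996 = 20.51·287 + 30.33·934 + 46.95·808 = 72150.19.
Real GDP 2003 (at 1996 prices) = 20.51·185 + 30.33·1196 + 46.95·1280 = 100165.03.
Real growth = 100165.03/72150.19 − 1 = 0.3883.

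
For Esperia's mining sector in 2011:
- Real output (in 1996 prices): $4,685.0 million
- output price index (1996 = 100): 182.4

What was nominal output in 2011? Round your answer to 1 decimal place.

Nominal output = Real × (output price index/100) = 4685.0 × 1.824 = 8545.44.

$8,545.4 million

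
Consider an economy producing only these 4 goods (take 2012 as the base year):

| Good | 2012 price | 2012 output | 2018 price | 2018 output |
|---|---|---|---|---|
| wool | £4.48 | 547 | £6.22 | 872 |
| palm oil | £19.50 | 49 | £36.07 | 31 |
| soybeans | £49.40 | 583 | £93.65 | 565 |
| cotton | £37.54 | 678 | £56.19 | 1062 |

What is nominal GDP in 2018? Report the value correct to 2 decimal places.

Nominal GDP 2018 = Σ (p_2018 × q_2018) = 6.22·872 + 36.07·31 + 93.65·565 + 56.19·1062 = 119128.04.

£119128.04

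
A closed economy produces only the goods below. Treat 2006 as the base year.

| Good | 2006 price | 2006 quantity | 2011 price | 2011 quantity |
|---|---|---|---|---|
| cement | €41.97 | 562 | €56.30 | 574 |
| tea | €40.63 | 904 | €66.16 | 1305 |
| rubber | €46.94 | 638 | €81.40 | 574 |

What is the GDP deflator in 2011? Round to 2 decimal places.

Nominal GDP 2011 = 56.30·574 + 66.16·1305 + 81.40·574 = 165378.60.
Real GDP 2011 (at 2006 prices) = 41.97·574 + 40.63·1305 + 46.94·574 = 104056.49.
Deflator = Nominal/Real × 100 = 165378.60/104056.49 × 100 = 158.932.

158.93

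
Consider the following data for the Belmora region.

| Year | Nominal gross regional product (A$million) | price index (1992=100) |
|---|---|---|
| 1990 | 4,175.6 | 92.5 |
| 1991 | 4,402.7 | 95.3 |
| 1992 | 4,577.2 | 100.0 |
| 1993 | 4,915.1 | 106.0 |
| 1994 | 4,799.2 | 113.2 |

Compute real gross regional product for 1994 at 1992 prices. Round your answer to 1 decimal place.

Real gross regional product 1994 = 4799.2 / 1.132 = 4239.58.

A$4,239.6 million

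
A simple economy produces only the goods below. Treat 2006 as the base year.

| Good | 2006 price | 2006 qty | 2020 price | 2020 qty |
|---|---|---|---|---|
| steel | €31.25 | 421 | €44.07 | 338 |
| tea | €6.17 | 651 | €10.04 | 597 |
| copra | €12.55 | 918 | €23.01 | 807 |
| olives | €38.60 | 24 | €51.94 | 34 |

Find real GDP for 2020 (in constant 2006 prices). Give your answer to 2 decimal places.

Real GDP 2020 = Σ (p_2006 × q_2020) = 31.25·338 + 6.17·597 + 12.55·807 + 38.60·34 = 25686.24.

€25686.24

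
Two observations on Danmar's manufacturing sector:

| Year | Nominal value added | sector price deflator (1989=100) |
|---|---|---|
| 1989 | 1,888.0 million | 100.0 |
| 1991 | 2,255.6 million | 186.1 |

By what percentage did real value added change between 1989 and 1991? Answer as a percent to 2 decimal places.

Real value added 1989 = 1888.0 / 1.000 = 1888.00.
Real value added 1991 = 2255.6 / 1.861 = 1212.04.
Real growth = 1212.04 / 1888.00 − 1 = -0.3580.

-35.80%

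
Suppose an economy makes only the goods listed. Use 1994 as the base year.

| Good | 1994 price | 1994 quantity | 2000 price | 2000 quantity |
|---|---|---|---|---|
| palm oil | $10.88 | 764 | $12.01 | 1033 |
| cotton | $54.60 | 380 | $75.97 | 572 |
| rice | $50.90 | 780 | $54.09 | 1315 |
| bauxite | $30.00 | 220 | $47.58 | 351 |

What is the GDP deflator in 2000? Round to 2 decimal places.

Nominal GDP 2000 = 12.01·1033 + 75.97·572 + 54.09·1315 + 47.58·351 = 143690.10.
Real GDP 2000 (at 1994 prices) = 10.88·1033 + 54.60·572 + 50.90·1315 + 30.00·351 = 119933.74.
Deflator = Nominal/Real × 100 = 143690.10/119933.74 × 100 = 119.808.

119.81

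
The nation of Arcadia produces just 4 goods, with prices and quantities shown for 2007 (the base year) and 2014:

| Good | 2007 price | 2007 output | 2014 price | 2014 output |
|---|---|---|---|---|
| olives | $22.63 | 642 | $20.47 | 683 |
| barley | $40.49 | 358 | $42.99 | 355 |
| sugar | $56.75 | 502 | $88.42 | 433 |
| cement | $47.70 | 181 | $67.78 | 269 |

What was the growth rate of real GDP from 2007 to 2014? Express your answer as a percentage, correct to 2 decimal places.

1.65%

Real GDP 2007 = Nominal GDP 2007 = 22.63·642 + 40.49·358 + 56.75·502 + 47.70·181 = 66146.08.
Real GDP 2014 (at 2007 prices) = 22.63·683 + 40.49·355 + 56.75·433 + 47.70·269 = 67234.29.
Real growth = 67234.29/66146.08 − 1 = 0.0165.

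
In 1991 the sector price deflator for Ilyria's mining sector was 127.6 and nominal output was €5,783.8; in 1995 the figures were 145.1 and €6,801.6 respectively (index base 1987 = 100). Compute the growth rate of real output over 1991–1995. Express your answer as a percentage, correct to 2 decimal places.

Deflate each year: 1991 → 5783.8/1.276 = 4532.76; 1995 → 6801.6/1.451 = 4687.53.
So real output changed by 4687.53/4532.76 − 1 = 0.0341, i.e. 3.41%.

3.41%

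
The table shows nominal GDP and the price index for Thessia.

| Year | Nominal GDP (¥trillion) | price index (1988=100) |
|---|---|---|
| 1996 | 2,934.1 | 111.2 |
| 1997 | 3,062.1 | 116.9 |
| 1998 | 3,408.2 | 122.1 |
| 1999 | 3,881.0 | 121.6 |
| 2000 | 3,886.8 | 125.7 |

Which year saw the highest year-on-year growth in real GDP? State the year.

1999

1997: real = 3062.1/1.169 = 2619.42; growth vs 1996 (2638.58) = -0.73%.
1998: real = 3408.2/1.221 = 2791.32; growth vs 1997 (2619.42) = 6.56%.
1999: real = 3881.0/1.216 = 3191.61; growth vs 1998 (2791.32) = 14.34%.
2000: real = 3886.8/1.257 = 3092.12; growth vs 1999 (3191.61) = -3.12%.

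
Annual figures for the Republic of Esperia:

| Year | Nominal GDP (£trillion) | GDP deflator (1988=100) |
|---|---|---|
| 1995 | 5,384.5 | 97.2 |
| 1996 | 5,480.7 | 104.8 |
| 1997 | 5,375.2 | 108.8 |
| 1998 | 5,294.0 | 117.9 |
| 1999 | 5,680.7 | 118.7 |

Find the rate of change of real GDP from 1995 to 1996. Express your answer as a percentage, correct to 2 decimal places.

Real GDP 1995 = 5384.5/0.972 = 5539.61.
Real GDP 1996 = 5480.7/1.048 = 5229.68.
Change = 5229.68/5539.61 − 1 = -0.0559.

-5.59%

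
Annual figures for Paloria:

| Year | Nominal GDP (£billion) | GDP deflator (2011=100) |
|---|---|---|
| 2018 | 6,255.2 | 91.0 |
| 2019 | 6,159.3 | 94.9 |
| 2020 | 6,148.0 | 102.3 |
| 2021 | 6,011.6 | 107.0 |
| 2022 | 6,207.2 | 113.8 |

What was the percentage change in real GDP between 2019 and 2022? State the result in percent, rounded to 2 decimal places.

Real GDP 2019 = 6159.3/0.949 = 6490.31.
Real GDP 2022 = 6207.2/1.138 = 5454.48.
Change = 5454.48/6490.31 − 1 = -0.1596.

-15.96%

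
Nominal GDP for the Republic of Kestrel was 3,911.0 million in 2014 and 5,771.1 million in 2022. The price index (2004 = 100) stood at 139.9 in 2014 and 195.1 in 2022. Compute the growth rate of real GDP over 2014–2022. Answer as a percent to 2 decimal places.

5.81%

Deflate each year: 2014 → 3911.0/1.399 = 2795.57; 2022 → 5771.1/1.951 = 2958.02.
So real GDP changed by 2958.02/2795.57 − 1 = 0.0581, i.e. 5.81%.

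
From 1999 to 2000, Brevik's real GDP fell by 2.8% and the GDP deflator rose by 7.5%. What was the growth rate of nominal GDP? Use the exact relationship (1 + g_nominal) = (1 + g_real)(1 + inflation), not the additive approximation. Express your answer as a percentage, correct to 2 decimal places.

(1 + g_nom) = (1 + g_real)(1 + π) = 0.9720 × 1.0750 = 1.04490.

4.49%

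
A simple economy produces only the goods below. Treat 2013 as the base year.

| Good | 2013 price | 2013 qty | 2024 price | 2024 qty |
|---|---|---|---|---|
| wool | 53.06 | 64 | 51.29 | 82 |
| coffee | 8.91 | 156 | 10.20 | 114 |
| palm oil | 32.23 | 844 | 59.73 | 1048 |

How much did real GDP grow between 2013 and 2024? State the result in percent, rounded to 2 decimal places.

Real GDP 2013 = Nominal GDP 2013 = 53.06·64 + 8.91·156 + 32.23·844 = 31987.92.
Real GDP 2024 (at 2013 prices) = 53.06·82 + 8.91·114 + 32.23·1048 = 39143.70.
Real growth = 39143.70/31987.92 − 1 = 0.2237.

22.37%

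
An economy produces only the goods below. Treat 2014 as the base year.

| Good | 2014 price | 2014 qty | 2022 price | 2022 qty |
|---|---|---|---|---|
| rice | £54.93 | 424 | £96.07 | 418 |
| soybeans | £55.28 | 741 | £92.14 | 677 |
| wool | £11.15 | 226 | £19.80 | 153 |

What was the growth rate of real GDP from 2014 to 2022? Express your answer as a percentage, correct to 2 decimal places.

-7.01%

Real GDP 2014 = Nominal GDP 2014 = 54.93·424 + 55.28·741 + 11.15·226 = 66772.70.
Real GDP 2022 (at 2014 prices) = 54.93·418 + 55.28·677 + 11.15·153 = 62091.25.
Real growth = 62091.25/66772.70 − 1 = -0.0701.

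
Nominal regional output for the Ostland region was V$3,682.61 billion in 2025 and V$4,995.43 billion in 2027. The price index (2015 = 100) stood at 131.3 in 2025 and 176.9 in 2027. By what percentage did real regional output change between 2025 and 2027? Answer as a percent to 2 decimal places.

Deflate each year: 2025 → 3682.61/1.313 = 2804.73; 2027 → 4995.43/1.769 = 2823.87.
So real regional output changed by 2823.87/2804.73 − 1 = 0.0068, i.e. 0.68%.

0.68%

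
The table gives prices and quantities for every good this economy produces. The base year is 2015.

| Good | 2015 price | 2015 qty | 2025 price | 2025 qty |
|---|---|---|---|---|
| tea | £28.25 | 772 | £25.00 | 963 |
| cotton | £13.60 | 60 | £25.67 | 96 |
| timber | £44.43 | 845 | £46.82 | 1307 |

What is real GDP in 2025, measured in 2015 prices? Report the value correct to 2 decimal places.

£86580.36

Real GDP 2025 = Σ (p_2015 × q_2025) = 28.25·963 + 13.60·96 + 44.43·1307 = 86580.36.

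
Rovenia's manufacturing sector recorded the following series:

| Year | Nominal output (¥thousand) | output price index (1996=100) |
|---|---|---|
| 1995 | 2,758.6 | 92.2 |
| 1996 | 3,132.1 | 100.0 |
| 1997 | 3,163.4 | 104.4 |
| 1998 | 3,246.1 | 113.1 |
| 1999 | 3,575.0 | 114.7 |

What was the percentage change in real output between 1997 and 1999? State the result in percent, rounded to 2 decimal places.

2.86%

Real output 1997 = 3163.4/1.044 = 3030.08.
Real output 1999 = 3575.0/1.147 = 3116.83.
Change = 3116.83/3030.08 − 1 = 0.0286.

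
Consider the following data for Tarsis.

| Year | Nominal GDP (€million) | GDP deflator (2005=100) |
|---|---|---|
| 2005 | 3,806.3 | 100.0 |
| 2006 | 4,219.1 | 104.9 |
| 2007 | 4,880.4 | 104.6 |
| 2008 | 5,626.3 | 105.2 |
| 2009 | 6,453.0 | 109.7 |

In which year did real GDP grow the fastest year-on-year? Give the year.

2006: real = 4219.1/1.049 = 4022.02; growth vs 2005 (3806.30) = 5.67%.
2007: real = 4880.4/1.046 = 4665.77; growth vs 2006 (4022.02) = 16.01%.
2008: real = 5626.3/1.052 = 5348.19; growth vs 2007 (4665.77) = 14.63%.
2009: real = 6453.0/1.097 = 5882.41; growth vs 2008 (5348.19) = 9.99%.

2007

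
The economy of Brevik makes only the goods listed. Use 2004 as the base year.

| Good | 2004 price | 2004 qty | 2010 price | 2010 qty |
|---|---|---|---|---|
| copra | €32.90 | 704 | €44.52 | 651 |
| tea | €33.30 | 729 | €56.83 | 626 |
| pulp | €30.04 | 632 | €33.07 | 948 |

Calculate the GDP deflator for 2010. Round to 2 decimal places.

Nominal GDP 2010 = 44.52·651 + 56.83·626 + 33.07·948 = 95908.46.
Real GDP 2010 (at 2004 prices) = 32.90·651 + 33.30·626 + 30.04·948 = 70741.62.
Deflator = Nominal/Real × 100 = 95908.46/70741.62 × 100 = 135.576.

135.58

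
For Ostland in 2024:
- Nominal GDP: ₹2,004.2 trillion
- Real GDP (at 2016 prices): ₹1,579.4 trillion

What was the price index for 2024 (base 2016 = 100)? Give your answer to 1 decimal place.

price index = (Nominal / Real) × 100 = 2004.2 / 1579.4 × 100 = 126.90.

126.9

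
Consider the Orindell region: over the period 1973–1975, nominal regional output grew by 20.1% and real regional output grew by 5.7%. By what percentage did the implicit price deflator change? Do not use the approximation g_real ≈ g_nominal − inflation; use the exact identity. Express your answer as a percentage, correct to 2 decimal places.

13.62%

(1 + g_nom) = (1 + g_real)(1 + π), so π = 1.2010 / 1.0570 − 1 = 0.13623.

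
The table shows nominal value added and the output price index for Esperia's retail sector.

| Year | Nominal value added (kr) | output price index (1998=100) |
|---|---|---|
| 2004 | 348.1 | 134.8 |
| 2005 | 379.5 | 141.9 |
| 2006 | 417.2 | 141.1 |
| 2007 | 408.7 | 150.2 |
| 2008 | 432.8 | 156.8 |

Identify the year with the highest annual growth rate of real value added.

2006

2005: real = 379.5/1.419 = 267.44; growth vs 2004 (258.23) = 3.57%.
2006: real = 417.2/1.411 = 295.68; growth vs 2005 (267.44) = 10.56%.
2007: real = 408.7/1.502 = 272.10; growth vs 2006 (295.68) = -7.97%.
2008: real = 432.8/1.568 = 276.02; growth vs 2007 (272.10) = 1.44%.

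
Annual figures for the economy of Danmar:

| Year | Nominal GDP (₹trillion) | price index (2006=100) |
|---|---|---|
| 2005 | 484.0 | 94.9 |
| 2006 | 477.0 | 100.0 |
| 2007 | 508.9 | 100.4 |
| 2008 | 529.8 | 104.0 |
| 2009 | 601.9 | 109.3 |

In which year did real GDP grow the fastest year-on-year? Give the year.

2006: real = 477.0/1.000 = 477.00; growth vs 2005 (510.01) = -6.47%.
2007: real = 508.9/1.004 = 506.87; growth vs 2006 (477.00) = 6.26%.
2008: real = 529.8/1.040 = 509.42; growth vs 2007 (506.87) = 0.50%.
2009: real = 601.9/1.093 = 550.69; growth vs 2008 (509.42) = 8.10%.

2009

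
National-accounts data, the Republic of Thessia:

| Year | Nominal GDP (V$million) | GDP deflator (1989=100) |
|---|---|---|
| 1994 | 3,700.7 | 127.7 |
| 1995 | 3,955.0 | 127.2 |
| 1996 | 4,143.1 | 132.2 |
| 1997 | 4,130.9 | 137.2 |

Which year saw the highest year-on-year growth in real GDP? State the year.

1995

1995: real = 3955.0/1.272 = 3109.28; growth vs 1994 (2897.96) = 7.29%.
1996: real = 4143.1/1.322 = 3133.96; growth vs 1995 (3109.28) = 0.79%.
1997: real = 4130.9/1.372 = 3010.86; growth vs 1996 (3133.96) = -3.93%.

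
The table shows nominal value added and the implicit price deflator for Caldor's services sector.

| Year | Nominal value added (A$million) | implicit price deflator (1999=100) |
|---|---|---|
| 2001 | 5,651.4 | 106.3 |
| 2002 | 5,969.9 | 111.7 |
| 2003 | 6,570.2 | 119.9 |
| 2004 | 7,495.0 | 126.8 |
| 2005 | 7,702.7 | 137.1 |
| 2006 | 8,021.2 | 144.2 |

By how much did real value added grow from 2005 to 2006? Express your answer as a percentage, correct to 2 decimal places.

-0.99%

Real value added 2005 = 7702.7/1.371 = 5618.31.
Real value added 2006 = 8021.2/1.442 = 5562.55.
Change = 5562.55/5618.31 − 1 = -0.0099.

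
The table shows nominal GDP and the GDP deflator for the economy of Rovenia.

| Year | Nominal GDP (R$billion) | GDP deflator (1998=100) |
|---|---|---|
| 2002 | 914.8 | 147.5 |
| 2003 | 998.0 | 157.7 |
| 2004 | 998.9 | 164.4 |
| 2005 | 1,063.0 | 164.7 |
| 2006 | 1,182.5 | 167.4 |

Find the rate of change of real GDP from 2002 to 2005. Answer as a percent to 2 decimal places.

4.07%

Real GDP 2002 = 914.8/1.475 = 620.20.
Real GDP 2005 = 1063.0/1.647 = 645.42.
Change = 645.42/620.20 − 1 = 0.0407.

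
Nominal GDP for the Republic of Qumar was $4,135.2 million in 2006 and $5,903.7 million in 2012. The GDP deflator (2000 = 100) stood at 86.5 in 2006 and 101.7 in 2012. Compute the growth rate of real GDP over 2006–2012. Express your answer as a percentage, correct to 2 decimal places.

21.43%

Deflate each year: 2006 → 4135.2/0.865 = 4780.58; 2012 → 5903.7/1.017 = 5805.01.
So real GDP changed by 5805.01/4780.58 − 1 = 0.2143, i.e. 21.43%.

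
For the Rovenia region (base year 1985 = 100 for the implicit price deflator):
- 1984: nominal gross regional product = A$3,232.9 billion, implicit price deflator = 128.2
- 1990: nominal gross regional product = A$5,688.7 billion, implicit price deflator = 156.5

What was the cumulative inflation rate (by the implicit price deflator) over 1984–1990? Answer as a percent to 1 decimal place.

22.1%

Price-level change = 156.5 / 128.2 − 1 = 0.2207.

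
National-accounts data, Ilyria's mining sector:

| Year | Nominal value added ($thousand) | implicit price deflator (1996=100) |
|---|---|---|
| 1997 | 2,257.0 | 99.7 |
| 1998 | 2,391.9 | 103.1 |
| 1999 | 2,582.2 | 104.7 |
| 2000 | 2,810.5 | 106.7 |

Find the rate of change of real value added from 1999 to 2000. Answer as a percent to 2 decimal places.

6.80%

Real value added 1999 = 2582.2/1.047 = 2466.28.
Real value added 2000 = 2810.5/1.067 = 2634.02.
Change = 2634.02/2466.28 − 1 = 0.0680.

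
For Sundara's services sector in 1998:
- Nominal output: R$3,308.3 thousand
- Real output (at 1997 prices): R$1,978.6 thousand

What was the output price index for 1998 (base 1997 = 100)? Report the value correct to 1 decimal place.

167.2

output price index = (Nominal / Real) × 100 = 3308.3 / 1978.6 × 100 = 167.20.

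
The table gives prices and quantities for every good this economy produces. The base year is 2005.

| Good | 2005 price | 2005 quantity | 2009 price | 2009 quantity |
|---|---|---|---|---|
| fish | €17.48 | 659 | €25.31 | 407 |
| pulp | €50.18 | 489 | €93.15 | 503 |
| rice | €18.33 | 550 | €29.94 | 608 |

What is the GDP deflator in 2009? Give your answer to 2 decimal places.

173.24

Nominal GDP 2009 = 25.31·407 + 93.15·503 + 29.94·608 = 75359.14.
Real GDP 2009 (at 2005 prices) = 17.48·407 + 50.18·503 + 18.33·608 = 43499.54.
Deflator = Nominal/Real × 100 = 75359.14/43499.54 × 100 = 173.241.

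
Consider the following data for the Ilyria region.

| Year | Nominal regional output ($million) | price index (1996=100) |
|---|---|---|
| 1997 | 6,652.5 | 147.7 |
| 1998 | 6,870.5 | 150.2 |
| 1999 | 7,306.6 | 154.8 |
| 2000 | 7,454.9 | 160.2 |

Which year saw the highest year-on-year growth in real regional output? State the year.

1999

1998: real = 6870.5/1.502 = 4574.23; growth vs 1997 (4504.06) = 1.56%.
1999: real = 7306.6/1.548 = 4720.03; growth vs 1998 (4574.23) = 3.19%.
2000: real = 7454.9/1.602 = 4653.50; growth vs 1999 (4720.03) = -1.41%.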